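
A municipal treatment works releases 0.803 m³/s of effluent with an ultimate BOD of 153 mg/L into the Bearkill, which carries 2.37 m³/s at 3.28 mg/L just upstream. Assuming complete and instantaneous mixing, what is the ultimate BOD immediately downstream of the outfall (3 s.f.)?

Flow-weighted mixing: C = (Q_r C_r + Q_w C_w)/(Q_r + Q_w)
= (2.37×3.28 + 0.803×153)/(2.37 + 0.803) = 130.6/3.173 = 41.17 mg/L.

41.2 mg/L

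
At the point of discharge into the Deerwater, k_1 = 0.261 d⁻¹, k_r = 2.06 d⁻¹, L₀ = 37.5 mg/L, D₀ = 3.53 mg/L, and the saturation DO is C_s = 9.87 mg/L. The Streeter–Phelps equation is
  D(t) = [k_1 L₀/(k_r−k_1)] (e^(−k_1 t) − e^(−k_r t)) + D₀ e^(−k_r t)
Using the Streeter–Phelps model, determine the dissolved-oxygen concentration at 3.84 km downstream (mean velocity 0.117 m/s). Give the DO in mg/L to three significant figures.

DO ≈ 5.82 mg/L

Travel time t = x/v = 3.84 km / (0.117 m/s) = 3840 m / 0.117 m/s = 32820 s = 0.3799 d.
k_1 L₀/(k_r−k_1) = 0.261×37.5/(2.06−0.261) = 9.787/1.799 = 5.441 mg/L.
e^(−k_1 t) = e^(−0.261×0.3799) = 0.9056; e^(−k_r t) = e^(−2.06×0.3799) = 0.4572.
D = 5.441 × (0.9056 − 0.4572) + 3.53 × 0.4572 = 2.439 + 1.614 = 4.053 mg/L.
DO = C_s − D = 9.87 − 4.053 = 5.817 mg/L.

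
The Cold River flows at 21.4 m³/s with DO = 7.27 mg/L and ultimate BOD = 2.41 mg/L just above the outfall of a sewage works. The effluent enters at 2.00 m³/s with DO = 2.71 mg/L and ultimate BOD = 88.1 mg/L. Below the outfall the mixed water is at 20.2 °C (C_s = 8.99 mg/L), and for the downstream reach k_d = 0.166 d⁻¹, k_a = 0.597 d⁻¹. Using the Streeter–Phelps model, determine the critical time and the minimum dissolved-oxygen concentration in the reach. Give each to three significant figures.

t_c ≈ 1.05 d; minimum DO ≈ 6.72 mg/L

Mixed DO = (21.4×7.27 + 2.00×2.71)/(21.4+2.00) = 161.0/23.40 = 6.880 mg/L.
Mixed L₀ = (21.4×2.41 + 2.00×88.1)/(23.40) = 227.8/23.40 = 9.734 mg/L.
Initial deficit D₀ = C_s − DO₀ = 8.99 − 6.880 = 2.110 mg/L.
t_c = (1/0.4310) ln[(0.597/0.166)(1 − 2.110×0.4310/(0.166×9.734))] = 2.320 × ln(1.573) = 1.050 d.
D_c = (0.166/0.597) × 9.734 × e^(−0.166×1.050) = 0.2781 × 9.734 × 0.8400 = 2.274 mg/L.
Minimum DO = 8.99 − 2.274 = 6.716 mg/L.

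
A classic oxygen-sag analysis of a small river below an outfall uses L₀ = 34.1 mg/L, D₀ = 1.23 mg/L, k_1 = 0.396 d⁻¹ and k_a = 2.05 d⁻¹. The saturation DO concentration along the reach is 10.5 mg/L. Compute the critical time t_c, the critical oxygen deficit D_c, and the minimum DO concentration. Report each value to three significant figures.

t_c = [1/(k_a−k_1)] ln[(k_a/k_1)(1 − D₀(k_a−k_1)/(k_1 L₀))]
= [1/(2.05−0.396)] ln[(2.05/0.396)(1 − 1.23×1.654/(0.396×34.1))]
= (1/1.654) ln[5.177 × 0.8493] = 0.6046 × ln(4.397) = 0.6046 × 1.481 = 0.8953 d.
D_c = (k_1/k_a) L₀ e^(−k_1 t_c) = (0.396/2.05) × 34.1 × e^(−0.396×0.8953) = 0.1932 × 34.1 × 0.7015 = 4.621 mg/L.
Minimum DO = C_s − D_c = 10.5 − 4.621 = 5.879 mg/L.

t_c ≈ 0.895 d; D_c ≈ 4.62 mg/L; min DO ≈ 5.88 mg/L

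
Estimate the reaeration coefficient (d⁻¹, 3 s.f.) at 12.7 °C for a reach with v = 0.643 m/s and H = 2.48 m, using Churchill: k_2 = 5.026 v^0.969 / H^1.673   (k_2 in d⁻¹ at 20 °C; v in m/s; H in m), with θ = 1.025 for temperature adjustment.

k_2(20) = 5.026 × 0.643^0.969 / 2.48^1.673 = 5.026 × 0.6519 / 4.570 = 0.7169 d⁻¹.
k_2(12.7) = 0.7169 × 1.025^(12.7−20) = 0.7169 × 0.8351 = 0.5987 d⁻¹.

k_2 ≈ 0.599 d⁻¹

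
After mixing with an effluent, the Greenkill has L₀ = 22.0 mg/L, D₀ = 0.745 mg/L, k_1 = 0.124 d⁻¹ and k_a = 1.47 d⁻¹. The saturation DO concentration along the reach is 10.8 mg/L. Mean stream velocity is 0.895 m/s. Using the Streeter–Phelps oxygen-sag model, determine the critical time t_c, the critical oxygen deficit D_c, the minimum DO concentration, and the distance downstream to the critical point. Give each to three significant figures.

At the critical point dD/dt = 0, so k_1 L₀ e^(−k_1 t) = k_a D. Substituting D(t) from the Streeter–Phelps equation and solving for t gives
t_c = ln[(k_a/k_1)(1 − D₀(k_a−k_1)/(k_1 L₀))] / (k_a−k_1).
Here k_a−k_1 = 1.346 d⁻¹ and 1 − D₀(k_a−k_1)/(k_1 L₀) = 1 − 0.745×1.346/(0.124×22.0) = 0.6324, so
t_c = ln(11.85 × 0.6324) / 1.346 = 2.015 / 1.346 = 1.497 d.
D_c = (k_1/k_a) L₀ e^(−k_1 t_c) = (0.124/1.47) × 22.0 × e^(−0.124×1.497) = 0.08435 × 22.0 × 0.8306 = 1.541 mg/L.
Minimum DO = C_s − D_c = 10.8 − 1.541 = 9.259 mg/L.
x_c = v t_c = 0.895 m/s × 1.497 d × 86400 s/d = 115700 m ≈ 116 km.

t_c ≈ 1.50 d; D_c ≈ 1.54 mg/L; min DO ≈ 9.26 mg/L; x_c ≈ 116 km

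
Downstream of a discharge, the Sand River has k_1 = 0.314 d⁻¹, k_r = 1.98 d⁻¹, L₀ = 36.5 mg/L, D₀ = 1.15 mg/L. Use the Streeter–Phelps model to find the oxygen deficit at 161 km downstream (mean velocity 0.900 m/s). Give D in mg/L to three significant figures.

D ≈ 3.50 mg/L

Travel time t = x/v = 161 km / (0.900 m/s) = 161000 m / 0.900 m/s = 178900 s = 2.070 d.
k_1 L₀/(k_r−k_1) = 0.314×36.5/(1.98−0.314) = 11.46/1.666 = 6.879 mg/L.
e^(−k_1 t) = e^(−0.314×2.070) = 0.5220; e^(−k_r t) = e^(−1.98×2.070) = 0.01658.
D = 6.879 × (0.5220 − 0.01658) + 1.15 × 0.01658 = 3.477 + 0.01907 = 3.496 mg/L.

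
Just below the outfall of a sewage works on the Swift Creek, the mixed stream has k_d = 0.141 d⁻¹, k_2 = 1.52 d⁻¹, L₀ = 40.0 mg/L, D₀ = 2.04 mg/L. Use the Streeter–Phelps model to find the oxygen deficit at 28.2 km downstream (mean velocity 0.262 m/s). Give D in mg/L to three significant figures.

D ≈ 3.12 mg/L

Travel time t = x/v = 28.2 km / (0.262 m/s) = 28200 m / 0.262 m/s = 107600 s = 1.246 d.
k_d L₀/(k_2−k_d) = 0.141×40.0/(1.52−0.141) = 5.640/1.379 = 4.090 mg/L.
e^(−k_d t) = e^(−0.141×1.246) = 0.8389; e^(−k_2 t) = e^(−1.52×1.246) = 0.1505.
D = 4.090 × (0.8389 − 0.1505) + 2.04 × 0.1505 = 2.815 + 0.3071 = 3.122 mg/L.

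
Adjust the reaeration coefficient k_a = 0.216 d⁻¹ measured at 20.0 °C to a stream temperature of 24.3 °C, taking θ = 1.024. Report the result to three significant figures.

k_a(T₂) = k_a(T₁) · θ^(T₂−T₁) = 0.216 × 1.024^(24.3−20.0)
= 0.216 × 1.024^4.30 = 0.216 × 1.107 = 0.2392 d⁻¹.

k_a ≈ 0.239 d⁻¹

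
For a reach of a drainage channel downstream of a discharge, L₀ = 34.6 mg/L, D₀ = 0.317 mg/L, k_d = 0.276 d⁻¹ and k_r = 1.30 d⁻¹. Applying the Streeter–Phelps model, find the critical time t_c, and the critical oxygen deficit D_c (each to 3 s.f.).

With k_r/k_d = 4.710 and 1 − D₀(k_r−k_d)/(k_d L₀) = 0.9660,
t_c = ln(4.710 × 0.9660) / (1.30 − 0.276) = ln(4.550) / 1.024 = 1.515/1.024 = 1.480 d.
L(t_c) = L₀ e^(−k_d t_c) = 34.6 × 0.6647 = 23.00 mg/L, and at the critical point k_r D_c = k_d L, so D_c = (0.276/1.30) × 23.00 = 4.883 mg/L.

t_c ≈ 1.48 d; D_c ≈ 4.88 mg/L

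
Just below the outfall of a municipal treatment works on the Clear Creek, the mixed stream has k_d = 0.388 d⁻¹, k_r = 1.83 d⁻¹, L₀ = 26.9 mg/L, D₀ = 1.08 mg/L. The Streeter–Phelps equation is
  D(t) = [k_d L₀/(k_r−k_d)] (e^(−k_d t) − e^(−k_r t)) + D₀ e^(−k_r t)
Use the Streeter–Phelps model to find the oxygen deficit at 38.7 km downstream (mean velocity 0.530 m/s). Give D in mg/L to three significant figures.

Travel time t = x/v = 38.7 km / (0.530 m/s) = 38700 m / 0.530 m/s = 73020 s = 0.8451 d.
k_d L₀/(k_r−k_d) = 0.388×26.9/(1.83−0.388) = 10.44/1.442 = 7.238 mg/L.
e^(−k_d t) = e^(−0.388×0.8451) = 0.7204; e^(−k_r t) = e^(−1.83×0.8451) = 0.2130.
D = 7.238 × (0.7204 − 0.2130) + 1.08 × 0.2130 = 3.673 + 0.2300 = 3.903 mg/L.

D ≈ 3.90 mg/L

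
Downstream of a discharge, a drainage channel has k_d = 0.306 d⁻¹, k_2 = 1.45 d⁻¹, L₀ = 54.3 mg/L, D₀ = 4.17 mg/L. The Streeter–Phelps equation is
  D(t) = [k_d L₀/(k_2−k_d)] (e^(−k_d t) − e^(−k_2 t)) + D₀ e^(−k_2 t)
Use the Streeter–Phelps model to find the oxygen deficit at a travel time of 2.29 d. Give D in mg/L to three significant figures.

D ≈ 6.83 mg/L

k_d L₀/(k_2−k_d) = 0.306×54.3/(1.45−0.306) = 16.62/1.144 = 14.52 mg/L.
e^(−k_d t) = e^(−0.306×2.290) = 0.4962; e^(−k_2 t) = e^(−1.45×2.290) = 0.03613.
D = 14.52 × (0.4962 − 0.03613) + 4.17 × 0.03613 = 6.682 + 0.1507 = 6.833 mg/L.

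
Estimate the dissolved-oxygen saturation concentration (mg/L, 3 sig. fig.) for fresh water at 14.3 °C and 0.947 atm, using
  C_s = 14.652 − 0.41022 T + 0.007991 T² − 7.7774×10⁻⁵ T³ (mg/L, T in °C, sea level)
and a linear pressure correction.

C_s ≈ 9.65 mg/L

At sea level: C_s = 14.652 − 0.41022×14.3 + 0.007991×14.3² − 7.7774×10⁻⁵×14.3³ = 10.19 mg/L.
Pressure correction: C_s' = 10.19 × 0.947 = 9.652 mg/L.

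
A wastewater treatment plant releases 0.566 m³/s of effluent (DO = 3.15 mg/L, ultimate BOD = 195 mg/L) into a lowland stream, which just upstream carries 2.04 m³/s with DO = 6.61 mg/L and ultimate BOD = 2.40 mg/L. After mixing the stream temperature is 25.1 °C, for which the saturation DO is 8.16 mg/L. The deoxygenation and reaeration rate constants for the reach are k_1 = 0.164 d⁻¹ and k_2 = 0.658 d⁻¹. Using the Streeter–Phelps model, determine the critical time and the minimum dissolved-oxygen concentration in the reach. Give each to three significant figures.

t_c ≈ 2.47 d; minimum DO ≈ 0.805 mg/L

Mixed DO = (2.04×6.61 + 0.566×3.15)/(2.04+0.566) = 15.27/2.606 = 5.859 mg/L.
Mixed L₀ = (2.04×2.40 + 0.566×195)/(2.606) = 115.3/2.606 = 44.23 mg/L.
Initial deficit D₀ = C_s − DO₀ = 8.16 − 5.859 = 2.301 mg/L.
t_c = (1/0.4940) ln[(0.658/0.164)(1 − 2.301×0.4940/(0.164×44.23))] = 2.024 × ln(3.383) = 2.467 d.
D_c = (0.164/0.658) × 44.23 × e^(−0.164×2.467) = 0.2492 × 44.23 × 0.6672 = 7.355 mg/L.
Minimum DO = 8.16 − 7.355 = 0.8045 mg/L.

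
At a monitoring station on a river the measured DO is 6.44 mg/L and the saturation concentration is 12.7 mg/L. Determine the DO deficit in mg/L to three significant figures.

D = C_s − C = 12.7 − 6.44 = 6.26 mg/L.

D ≈ 6.26 mg/L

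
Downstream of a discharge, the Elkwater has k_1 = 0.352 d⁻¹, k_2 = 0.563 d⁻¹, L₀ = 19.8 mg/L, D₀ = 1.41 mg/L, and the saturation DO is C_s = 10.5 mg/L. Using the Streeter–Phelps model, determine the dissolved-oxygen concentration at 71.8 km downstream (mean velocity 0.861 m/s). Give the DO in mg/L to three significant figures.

Travel time t = x/v = 71.8 km / (0.861 m/s) = 71800 m / 0.861 m/s = 83390 s = 0.9652 d.
k_1 L₀/(k_2−k_1) = 0.352×19.8/(0.563−0.352) = 6.970/0.2110 = 33.03 mg/L.
e^(−k_1 t) = e^(−0.352×0.9652) = 0.7120; e^(−k_2 t) = e^(−0.563×0.9652) = 0.5808.
D = 33.03 × (0.7120 − 0.5808) + 1.41 × 0.5808 = 4.333 + 0.8189 = 5.152 mg/L.
DO = C_s − D = 10.5 − 5.152 = 5.348 mg/L.

DO ≈ 5.35 mg/L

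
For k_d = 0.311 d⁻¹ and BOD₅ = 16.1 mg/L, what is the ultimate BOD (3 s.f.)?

BOD₅ = L₀(1 − e^(−5k_d)) ⇒ L₀ = BOD₅ / (1 − e^(−5×0.311))
= 16.1 / (1 − 0.2112) = 16.1 / 0.7888 = 20.41 mg/L.

L₀ ≈ 20.4 mg/L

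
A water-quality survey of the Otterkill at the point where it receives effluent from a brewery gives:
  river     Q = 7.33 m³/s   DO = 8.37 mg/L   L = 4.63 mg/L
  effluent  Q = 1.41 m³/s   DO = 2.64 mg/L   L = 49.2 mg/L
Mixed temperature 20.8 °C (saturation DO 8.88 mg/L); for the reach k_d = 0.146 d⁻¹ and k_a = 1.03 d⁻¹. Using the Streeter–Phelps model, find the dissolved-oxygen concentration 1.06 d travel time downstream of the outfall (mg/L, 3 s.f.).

Mixed DO = (7.33×8.37 + 1.41×2.64)/(7.33+1.41) = 65.07/8.740 = 7.446 mg/L.
Mixed L₀ = (7.33×4.63 + 1.41×49.2)/(8.740) = 103.3/8.740 = 11.82 mg/L.
Initial deficit D₀ = C_s − DO₀ = 8.88 − 7.446 = 1.434 mg/L.
D(1.06) = [0.146×11.82/(1.03−0.146)](e^(−0.146×1.06) − e^(−1.03×1.06)) + 1.434 e^(−1.03×1.06)
= 1.952 × (0.8566 − 0.3356) + 1.434 × 0.3356 = 1.499 mg/L.
DO = 8.88 − 1.499 = 7.381 mg/L.

DO ≈ 7.38 mg/L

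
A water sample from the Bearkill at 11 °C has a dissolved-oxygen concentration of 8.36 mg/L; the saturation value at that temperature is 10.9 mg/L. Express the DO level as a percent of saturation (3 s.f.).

% saturation = C/C_s × 100 = 8.36/10.9 × 100 = 76.7 %.

76.7 % saturation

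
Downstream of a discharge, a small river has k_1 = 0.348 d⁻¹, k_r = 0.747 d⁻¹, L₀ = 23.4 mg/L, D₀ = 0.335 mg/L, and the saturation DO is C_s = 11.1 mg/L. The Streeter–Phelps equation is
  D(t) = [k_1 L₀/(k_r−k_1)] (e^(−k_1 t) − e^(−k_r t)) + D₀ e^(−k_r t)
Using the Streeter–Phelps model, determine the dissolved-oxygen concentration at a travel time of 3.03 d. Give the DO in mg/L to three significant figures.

DO ≈ 6.08 mg/L

k_1 L₀/(k_r−k_1) = 0.348×23.4/(0.747−0.348) = 8.143/0.3990 = 20.41 mg/L.
e^(−k_1 t) = e^(−0.348×3.030) = 0.3484; e^(−k_r t) = e^(−0.747×3.030) = 0.1040.
D = 20.41 × (0.3484 − 0.1040) + 0.335 × 0.1040 = 4.988 + 0.03484 = 5.023 mg/L.
DO = C_s − D = 11.1 − 5.023 = 6.077 mg/L.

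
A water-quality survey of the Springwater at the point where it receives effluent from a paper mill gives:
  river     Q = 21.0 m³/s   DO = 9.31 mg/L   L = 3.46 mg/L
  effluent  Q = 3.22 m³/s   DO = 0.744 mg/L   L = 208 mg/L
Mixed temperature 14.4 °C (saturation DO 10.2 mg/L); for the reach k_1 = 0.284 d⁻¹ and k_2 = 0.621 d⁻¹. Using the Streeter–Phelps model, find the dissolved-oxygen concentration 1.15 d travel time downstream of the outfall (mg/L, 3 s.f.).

DO ≈ 3.22 mg/L

Mixed DO = (21.0×9.31 + 3.22×0.744)/(21.0+3.22) = 197.9/24.22 = 8.171 mg/L.
Mixed L₀ = (21.0×3.46 + 3.22×208)/(24.22) = 742.4/24.22 = 30.65 mg/L.
Initial deficit D₀ = C_s − DO₀ = 10.2 − 8.171 = 2.029 mg/L.
D(1.15) = [0.284×30.65/(0.621−0.284)](e^(−0.284×1.15) − e^(−0.621×1.15)) + 2.029 e^(−0.621×1.15)
= 25.83 × (0.7214 − 0.4896) + 2.029 × 0.4896 = 6.980 mg/L.
DO = 10.2 − 6.980 = 3.220 mg/L.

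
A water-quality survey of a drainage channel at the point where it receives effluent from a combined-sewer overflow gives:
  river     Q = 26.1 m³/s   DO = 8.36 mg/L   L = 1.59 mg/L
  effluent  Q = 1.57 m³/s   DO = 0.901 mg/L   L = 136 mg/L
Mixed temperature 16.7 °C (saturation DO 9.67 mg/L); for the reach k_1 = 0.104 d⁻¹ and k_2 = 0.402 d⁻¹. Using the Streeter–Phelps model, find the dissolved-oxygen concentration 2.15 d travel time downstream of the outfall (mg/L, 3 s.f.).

Mixed DO = (26.1×8.36 + 1.57×0.901)/(26.1+1.57) = 219.6/27.67 = 7.937 mg/L.
Mixed L₀ = (26.1×1.59 + 1.57×136)/(27.67) = 255.0/27.67 = 9.216 mg/L.
Initial deficit D₀ = C_s − DO₀ = 9.67 − 7.937 = 1.733 mg/L.
D(2.15) = [0.104×9.216/(0.402−0.104)](e^(−0.104×2.15) − e^(−0.402×2.15)) + 1.733 e^(−0.402×2.15)
= 3.216 × (0.7996 − 0.4213) + 1.733 × 0.4213 = 1.947 mg/L.
DO = 9.67 − 1.947 = 7.723 mg/L.

DO ≈ 7.72 mg/L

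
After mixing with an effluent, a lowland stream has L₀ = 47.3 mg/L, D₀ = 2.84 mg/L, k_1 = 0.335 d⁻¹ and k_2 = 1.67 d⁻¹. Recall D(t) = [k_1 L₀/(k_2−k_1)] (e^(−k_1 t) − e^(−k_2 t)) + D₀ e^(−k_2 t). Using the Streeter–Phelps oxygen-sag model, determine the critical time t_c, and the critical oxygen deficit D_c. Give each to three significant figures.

t_c ≈ 0.998 d; D_c ≈ 6.79 mg/L

With k_2/k_1 = 4.985 and 1 − D₀(k_2−k_1)/(k_1 L₀) = 0.7607,
t_c = ln(4.985 × 0.7607) / (1.67 − 0.335) = ln(3.792) / 1.335 = 1.333/1.335 = 0.9985 d.
D_c = (k_1/k_2) L₀ e^(−k_1 t_c) = (0.335/1.67) × 47.3 × e^(−0.335×0.9985) = 0.2006 × 47.3 × 0.7157 = 6.791 mg/L.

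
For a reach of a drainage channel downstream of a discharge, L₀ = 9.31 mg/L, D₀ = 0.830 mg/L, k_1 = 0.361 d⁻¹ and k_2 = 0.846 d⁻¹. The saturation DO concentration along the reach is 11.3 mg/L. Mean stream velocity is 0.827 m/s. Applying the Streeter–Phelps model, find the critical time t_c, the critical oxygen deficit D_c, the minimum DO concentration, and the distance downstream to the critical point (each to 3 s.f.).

t_c ≈ 1.49 d; D_c ≈ 2.32 mg/L; min DO ≈ 8.98 mg/L; x_c ≈ 107 km

t_c = [1/(k_2−k_1)] ln[(k_2/k_1)(1 − D₀(k_2−k_1)/(k_1 L₀))]
= [1/(0.846−0.361)] ln[(0.846/0.361)(1 − 0.830×0.4850/(0.361×9.31))]
= (1/0.4850) ln[2.343 × 0.8802] = 2.062 × ln(2.063) = 2.062 × 0.7241 = 1.493 d.
L(t_c) = L₀ e^(−k_1 t_c) = 9.31 × 0.5834 = 5.431 mg/L, and at the critical point k_2 D_c = k_1 L, so D_c = (0.361/0.846) × 5.431 = 2.318 mg/L.
Minimum DO = C_s − D_c = 11.3 − 2.318 = 8.982 mg/L.
x_c = v t_c = 0.827 m/s × 1.493 d × 86400 s/d = 106700 m ≈ 107 km.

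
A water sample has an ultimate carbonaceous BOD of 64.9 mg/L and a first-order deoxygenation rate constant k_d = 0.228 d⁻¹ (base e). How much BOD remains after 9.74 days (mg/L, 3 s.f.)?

L ≈ 7.04 mg/L

L_t = L₀ e^(−k_d t) = 64.9 × e^(−0.228×9.74) = 64.9 × 0.1085 = 7.044 mg/L.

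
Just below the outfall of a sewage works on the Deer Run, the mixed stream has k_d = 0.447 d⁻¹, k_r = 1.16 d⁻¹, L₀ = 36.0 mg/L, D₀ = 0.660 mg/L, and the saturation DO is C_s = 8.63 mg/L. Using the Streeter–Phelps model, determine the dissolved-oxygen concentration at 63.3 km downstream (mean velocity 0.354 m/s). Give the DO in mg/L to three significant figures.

DO ≈ 1.67 mg/L

Travel time t = x/v = 63.3 km / (0.354 m/s) = 63300 m / 0.354 m/s = 178800 s = 2.070 d.
k_d L₀/(k_r−k_d) = 0.447×36.0/(1.16−0.447) = 16.09/0.7130 = 22.57 mg/L.
e^(−k_d t) = e^(−0.447×2.070) = 0.3965; e^(−k_r t) = e^(−1.16×2.070) = 0.09065.
D = 22.57 × (0.3965 − 0.09065) + 0.660 × 0.09065 = 6.903 + 0.05983 = 6.962 mg/L.
DO = C_s − D = 8.63 − 6.962 = 1.668 mg/L.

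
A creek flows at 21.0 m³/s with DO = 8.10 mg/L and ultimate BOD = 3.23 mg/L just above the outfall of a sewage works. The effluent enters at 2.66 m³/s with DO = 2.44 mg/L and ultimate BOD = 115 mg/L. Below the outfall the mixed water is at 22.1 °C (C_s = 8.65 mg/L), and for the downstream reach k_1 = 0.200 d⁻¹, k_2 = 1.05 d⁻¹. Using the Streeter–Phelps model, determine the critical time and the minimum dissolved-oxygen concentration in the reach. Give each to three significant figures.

Mixed DO = (21.0×8.10 + 2.66×2.44)/(21.0+2.66) = 176.6/23.66 = 7.464 mg/L.
Mixed L₀ = (21.0×3.23 + 2.66×115)/(23.66) = 373.7/23.66 = 15.80 mg/L.
Initial deficit D₀ = C_s − DO₀ = 8.65 − 7.464 = 1.186 mg/L.
t_c = (1/0.8500) ln[(1.05/0.200)(1 − 1.186×0.8500/(0.200×15.80))] = 1.176 × ln(3.574) = 1.499 d.
D_c = (0.200/1.05) × 15.80 × e^(−0.200×1.499) = 0.1905 × 15.80 × 0.7410 = 2.230 mg/L.
Minimum DO = 8.65 − 2.230 = 6.420 mg/L.

t_c ≈ 1.50 d; minimum DO ≈ 6.42 mg/L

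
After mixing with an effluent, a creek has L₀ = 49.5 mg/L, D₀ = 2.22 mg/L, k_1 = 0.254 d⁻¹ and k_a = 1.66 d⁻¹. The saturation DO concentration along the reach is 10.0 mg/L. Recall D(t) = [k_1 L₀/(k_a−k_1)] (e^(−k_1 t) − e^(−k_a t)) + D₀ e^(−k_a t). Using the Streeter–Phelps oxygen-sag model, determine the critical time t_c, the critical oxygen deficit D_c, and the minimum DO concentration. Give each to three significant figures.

t_c ≈ 1.13 d; D_c ≈ 5.68 mg/L; min DO ≈ 4.32 mg/L

At the critical point dD/dt = 0, so k_1 L₀ e^(−k_1 t) = k_a D. Substituting D(t) from the Streeter–Phelps equation and solving for t gives
t_c = ln[(k_a/k_1)(1 − D₀(k_a−k_1)/(k_1 L₀))] / (k_a−k_1).
Here k_a−k_1 = 1.406 d⁻¹ and 1 − D₀(k_a−k_1)/(k_1 L₀) = 1 − 2.22×1.406/(0.254×49.5) = 0.7517, so
t_c = ln(6.535 × 0.7517) / 1.406 = 1.592 / 1.406 = 1.132 d.
L(t_c) = L₀ e^(−k_1 t_c) = 49.5 × 0.7501 = 37.13 mg/L, and at the critical point k_a D_c = k_1 L, so D_c = (0.254/1.66) × 37.13 = 5.681 mg/L.
Minimum DO = C_s − D_c = 10.0 − 5.681 = 4.319 mg/L.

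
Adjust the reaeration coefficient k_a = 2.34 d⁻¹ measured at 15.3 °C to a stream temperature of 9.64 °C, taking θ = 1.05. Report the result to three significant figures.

k_a ≈ 1.78 d⁻¹

k_a(T₂) = k_a(T₁) · θ^(T₂−T₁) = 2.34 × 1.05^(9.64−15.3)
= 2.34 × 1.05^-5.66 = 2.34 × 0.7587 = 1.775 d⁻¹.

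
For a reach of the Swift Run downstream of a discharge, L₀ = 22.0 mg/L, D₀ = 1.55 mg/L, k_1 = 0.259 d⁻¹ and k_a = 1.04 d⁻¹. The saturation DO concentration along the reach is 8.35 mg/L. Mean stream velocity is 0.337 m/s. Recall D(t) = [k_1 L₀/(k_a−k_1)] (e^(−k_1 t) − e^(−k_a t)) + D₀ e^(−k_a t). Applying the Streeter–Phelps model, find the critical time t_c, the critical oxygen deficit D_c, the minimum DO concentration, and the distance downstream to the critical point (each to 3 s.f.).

With k_a/k_1 = 4.015 and 1 − D₀(k_a−k_1)/(k_1 L₀) = 0.7875,
t_c = ln(4.015 × 0.7875) / (1.04 − 0.259) = ln(3.162) / 0.7810 = 1.151/0.7810 = 1.474 d.
L(t_c) = L₀ e^(−k_1 t_c) = 22.0 × 0.6826 = 15.02 mg/L, and at the critical point k_a D_c = k_1 L, so D_c = (0.259/1.04) × 15.02 = 3.740 mg/L.
Minimum DO = C_s − D_c = 8.35 − 3.740 = 4.610 mg/L.
x_c = v t_c = 0.337 m/s × 1.474 d × 86400 s/d = 42920 m ≈ 42.9 km.

t_c ≈ 1.47 d; D_c ≈ 3.74 mg/L; min DO ≈ 4.61 mg/L; x_c ≈ 42.9 km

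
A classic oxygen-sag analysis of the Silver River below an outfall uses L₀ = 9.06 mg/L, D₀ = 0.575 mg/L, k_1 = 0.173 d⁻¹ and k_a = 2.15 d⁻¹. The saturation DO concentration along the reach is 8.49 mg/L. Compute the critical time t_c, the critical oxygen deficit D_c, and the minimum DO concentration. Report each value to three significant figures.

t_c ≈ 0.621 d; D_c ≈ 0.655 mg/L; min DO ≈ 7.84 mg/L

At the critical point dD/dt = 0, so k_1 L₀ e^(−k_1 t) = k_a D. Substituting D(t) from the Streeter–Phelps equation and solving for t gives
t_c = ln[(k_a/k_1)(1 − D₀(k_a−k_1)/(k_1 L₀))] / (k_a−k_1).
Here k_a−k_1 = 1.977 d⁻¹ and 1 − D₀(k_a−k_1)/(k_1 L₀) = 1 − 0.575×1.977/(0.173×9.06) = 0.2747, so
t_c = ln(12.43 × 0.2747) / 1.977 = 1.228 / 1.977 = 0.6211 d.
D_c = (k_1/k_a) L₀ e^(−k_1 t_c) = (0.173/2.15) × 9.06 × e^(−0.173×0.6211) = 0.08047 × 9.06 × 0.8981 = 0.6547 mg/L.
Minimum DO = C_s − D_c = 8.49 − 0.6547 = 7.835 mg/L.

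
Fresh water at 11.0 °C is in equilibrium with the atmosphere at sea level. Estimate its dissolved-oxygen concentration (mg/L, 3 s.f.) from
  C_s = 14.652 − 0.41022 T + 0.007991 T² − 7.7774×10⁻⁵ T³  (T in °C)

C_s = 14.652 − 0.41022×11.0 + 0.007991×11.0² − 7.7774×10⁻⁵×11.0³ = 11.00 mg/L.

C_s ≈ 11.0 mg/L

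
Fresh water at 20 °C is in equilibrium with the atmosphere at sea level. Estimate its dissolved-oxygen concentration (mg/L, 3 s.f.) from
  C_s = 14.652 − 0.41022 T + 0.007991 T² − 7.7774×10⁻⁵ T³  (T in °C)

C_s ≈ 9.02 mg/L

C_s = 14.652 − 0.41022×20 + 0.007991×20² − 7.7774×10⁻⁵×20³ = 9.022 mg/L.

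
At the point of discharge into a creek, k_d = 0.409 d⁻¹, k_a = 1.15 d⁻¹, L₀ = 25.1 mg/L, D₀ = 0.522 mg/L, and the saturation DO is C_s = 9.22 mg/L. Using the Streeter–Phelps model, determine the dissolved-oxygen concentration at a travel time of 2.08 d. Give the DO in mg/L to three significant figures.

DO ≈ 4.52 mg/L

k_d L₀/(k_a−k_d) = 0.409×25.1/(1.15−0.409) = 10.27/0.7410 = 13.85 mg/L.
e^(−k_d t) = e^(−0.409×2.080) = 0.4271; e^(−k_a t) = e^(−1.15×2.080) = 0.09145.
D = 13.85 × (0.4271 − 0.09145) + 0.522 × 0.09145 = 4.650 + 0.04774 = 4.698 mg/L.
DO = C_s − D = 9.22 − 4.698 = 4.522 mg/L.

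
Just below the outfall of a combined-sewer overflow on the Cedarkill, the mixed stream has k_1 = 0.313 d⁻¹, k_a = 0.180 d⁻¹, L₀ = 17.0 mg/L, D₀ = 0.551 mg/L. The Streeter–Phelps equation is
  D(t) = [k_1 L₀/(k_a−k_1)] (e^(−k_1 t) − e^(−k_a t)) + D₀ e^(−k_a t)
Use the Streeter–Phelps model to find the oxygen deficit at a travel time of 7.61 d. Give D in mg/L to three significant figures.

k_1 L₀/(k_a−k_1) = 0.313×17.0/(0.180−0.313) = 5.321/-0.1330 = -40.01 mg/L.
e^(−k_1 t) = e^(−0.313×7.610) = 0.09237; e^(−k_a t) = e^(−0.180×7.610) = 0.2542.
D = -40.01 × (0.09237 − 0.2542) + 0.551 × 0.2542 = 6.473 + 0.1400 = 6.613 mg/L.

D ≈ 6.61 mg/L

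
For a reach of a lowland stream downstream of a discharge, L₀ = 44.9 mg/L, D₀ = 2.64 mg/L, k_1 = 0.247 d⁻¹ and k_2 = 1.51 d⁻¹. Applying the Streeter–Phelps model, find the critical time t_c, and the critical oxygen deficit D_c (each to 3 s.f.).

t_c ≈ 1.15 d; D_c ≈ 5.53 mg/L

At the critical point dD/dt = 0, so k_1 L₀ e^(−k_1 t) = k_2 D. Substituting D(t) from the Streeter–Phelps equation and solving for t gives
t_c = ln[(k_2/k_1)(1 − D₀(k_2−k_1)/(k_1 L₀))] / (k_2−k_1).
Here k_2−k_1 = 1.263 d⁻¹ and 1 − D₀(k_2−k_1)/(k_1 L₀) = 1 − 2.64×1.263/(0.247×44.9) = 0.6993, so
t_c = ln(6.113 × 0.6993) / 1.263 = 1.453 / 1.263 = 1.150 d.
D_c = (k_1/k_2) L₀ e^(−k_1 t_c) = (0.247/1.51) × 44.9 × e^(−0.247×1.150) = 0.1636 × 44.9 × 0.7527 = 5.528 mg/L.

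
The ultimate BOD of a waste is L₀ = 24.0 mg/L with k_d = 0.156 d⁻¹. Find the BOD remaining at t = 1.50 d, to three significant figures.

L ≈ 19.0 mg/L

L_t = L₀ e^(−k_d t) = 24.0 × e^(−0.156×1.50) = 24.0 × 0.7914 = 18.99 mg/L.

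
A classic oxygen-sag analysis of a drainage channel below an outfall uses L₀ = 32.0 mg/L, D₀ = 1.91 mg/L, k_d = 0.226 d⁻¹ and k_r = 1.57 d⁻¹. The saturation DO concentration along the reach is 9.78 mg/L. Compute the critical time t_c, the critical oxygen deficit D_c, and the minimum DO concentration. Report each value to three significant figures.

t_c = [1/(k_r−k_d)] ln[(k_r/k_d)(1 − D₀(k_r−k_d)/(k_d L₀))]
= [1/(1.57−0.226)] ln[(1.57/0.226)(1 − 1.91×1.344/(0.226×32.0))]
= (1/1.344) ln[6.947 × 0.6450] = 0.7440 × ln(4.481) = 0.7440 × 1.500 = 1.116 d.
D_c = (k_d/k_r) L₀ e^(−k_d t_c) = (0.226/1.57) × 32.0 × e^(−0.226×1.116) = 0.1439 × 32.0 × 0.7771 = 3.580 mg/L.
Minimum DO = C_s − D_c = 9.78 − 3.580 = 6.200 mg/L.

t_c ≈ 1.12 d; D_c ≈ 3.58 mg/L; min DO ≈ 6.20 mg/L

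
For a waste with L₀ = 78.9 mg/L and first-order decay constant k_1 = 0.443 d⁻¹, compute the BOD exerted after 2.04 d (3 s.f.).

y ≈ 46.9 mg/L

y_t = L₀(1 − e^(−k_1 t)) = 78.9 × (1 − e^(−0.443×2.04))
= 78.9 × (1 − 0.4051) = 78.9 × 0.5949 = 46.94 mg/L.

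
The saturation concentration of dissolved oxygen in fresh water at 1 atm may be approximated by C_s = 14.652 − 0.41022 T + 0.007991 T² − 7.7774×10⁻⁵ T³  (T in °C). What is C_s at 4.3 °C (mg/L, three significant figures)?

C_s ≈ 13.0 mg/L

C_s = 14.652 − 0.41022×4.3 + 0.007991×4.3² − 7.7774×10⁻⁵×4.3³ = 13.03 mg/L.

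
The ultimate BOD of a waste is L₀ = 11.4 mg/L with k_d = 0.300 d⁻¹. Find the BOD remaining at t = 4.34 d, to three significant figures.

L_t = L₀ e^(−k_d t) = 11.4 × e^(−0.300×4.34) = 11.4 × 0.2720 = 3.101 mg/L.

L ≈ 3.10 mg/L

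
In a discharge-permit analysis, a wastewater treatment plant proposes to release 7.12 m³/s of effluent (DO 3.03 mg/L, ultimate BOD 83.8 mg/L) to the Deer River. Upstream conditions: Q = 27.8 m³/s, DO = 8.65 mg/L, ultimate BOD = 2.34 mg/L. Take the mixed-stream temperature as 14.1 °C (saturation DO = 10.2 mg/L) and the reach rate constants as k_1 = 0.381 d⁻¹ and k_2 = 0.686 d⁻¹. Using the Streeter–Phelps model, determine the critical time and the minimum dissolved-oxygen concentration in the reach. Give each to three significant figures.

Mixed DO = (27.8×8.65 + 7.12×3.03)/(27.8+7.12) = 262.0/34.92 = 7.504 mg/L.
Mixed L₀ = (27.8×2.34 + 7.12×83.8)/(34.92) = 661.7/34.92 = 18.95 mg/L.
Initial deficit D₀ = C_s − DO₀ = 10.2 − 7.504 = 2.696 mg/L.
t_c = (1/0.3050) ln[(0.686/0.381)(1 − 2.696×0.3050/(0.381×18.95))] = 3.279 × ln(1.595) = 1.532 d.
D_c = (0.381/0.686) × 18.95 × e^(−0.381×1.532) = 0.5554 × 18.95 × 0.5579 = 5.872 mg/L.
Minimum DO = 10.2 − 5.872 = 4.328 mg/L.

t_c ≈ 1.53 d; minimum DO ≈ 4.33 mg/L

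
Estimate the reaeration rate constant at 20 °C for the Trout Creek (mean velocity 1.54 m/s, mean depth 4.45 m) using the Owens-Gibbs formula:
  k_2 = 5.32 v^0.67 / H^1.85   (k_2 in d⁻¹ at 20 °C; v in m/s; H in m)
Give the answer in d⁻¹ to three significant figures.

k_2 = 5.32 × 1.54^0.67 / 4.45^1.85 = 5.32 × 1.335 / 15.83 = 0.4488 d⁻¹.

k_2 ≈ 0.449 d⁻¹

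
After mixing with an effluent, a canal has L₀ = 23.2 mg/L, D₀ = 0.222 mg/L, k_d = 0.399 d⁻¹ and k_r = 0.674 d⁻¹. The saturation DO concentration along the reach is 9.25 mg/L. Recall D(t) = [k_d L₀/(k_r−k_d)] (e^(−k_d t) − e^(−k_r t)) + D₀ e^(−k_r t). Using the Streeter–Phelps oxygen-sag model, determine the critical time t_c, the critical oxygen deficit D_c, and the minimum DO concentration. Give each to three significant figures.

With k_r/k_d = 1.689 and 1 − D₀(k_r−k_d)/(k_d L₀) = 0.9934,
t_c = ln(1.689 × 0.9934) / (0.674 − 0.399) = ln(1.678) / 0.2750 = 0.5177/0.2750 = 1.882 d.
L(t_c) = L₀ e^(−k_d t_c) = 23.2 × 0.4719 = 10.95 mg/L, and at the critical point k_r D_c = k_d L, so D_c = (0.399/0.674) × 10.95 = 6.481 mg/L.
Minimum DO = C_s − D_c = 9.25 − 6.481 = 2.769 mg/L.

t_c ≈ 1.88 d; D_c ≈ 6.48 mg/L; min DO ≈ 2.77 mg/L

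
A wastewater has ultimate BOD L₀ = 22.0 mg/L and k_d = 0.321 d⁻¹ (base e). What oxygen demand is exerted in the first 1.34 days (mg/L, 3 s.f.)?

y_t = L₀(1 − e^(−k_d t)) = 22.0 × (1 − e^(−0.321×1.34))
= 22.0 × (1 − 0.6504) = 22.0 × 0.3496 = 7.691 mg/L.

y ≈ 7.69 mg/L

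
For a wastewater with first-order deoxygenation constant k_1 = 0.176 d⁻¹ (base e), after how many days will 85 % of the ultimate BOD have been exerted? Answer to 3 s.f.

t ≈ 10.8 d

y/L₀ = 1 − e^(−k_1 t) = 0.85 ⇒ e^(−k_1 t) = 0.150
t = −ln(0.150) / 0.176 = 1.897 / 0.176 = 10.78 d.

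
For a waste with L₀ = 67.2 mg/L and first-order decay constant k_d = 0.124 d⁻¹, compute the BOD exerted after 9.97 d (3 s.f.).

y_t = L₀(1 − e^(−k_d t)) = 67.2 × (1 − e^(−0.124×9.97))
= 67.2 × (1 − 0.2905) = 67.2 × 0.7095 = 47.68 mg/L.

y ≈ 47.7 mg/L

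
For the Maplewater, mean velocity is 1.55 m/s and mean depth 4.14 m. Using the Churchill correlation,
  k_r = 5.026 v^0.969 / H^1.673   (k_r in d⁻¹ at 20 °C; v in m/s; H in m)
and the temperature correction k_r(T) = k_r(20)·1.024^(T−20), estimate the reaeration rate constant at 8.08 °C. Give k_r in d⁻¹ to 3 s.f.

k_r ≈ 0.538 d⁻¹

k_r(20) = 5.026 × 1.55^0.969 / 4.14^1.673 = 5.026 × 1.529 / 10.77 = 0.7135 d⁻¹.
k_r(8.08) = 0.7135 × 1.024^(8.08−20) = 0.7135 × 0.7537 = 0.5378 d⁻¹.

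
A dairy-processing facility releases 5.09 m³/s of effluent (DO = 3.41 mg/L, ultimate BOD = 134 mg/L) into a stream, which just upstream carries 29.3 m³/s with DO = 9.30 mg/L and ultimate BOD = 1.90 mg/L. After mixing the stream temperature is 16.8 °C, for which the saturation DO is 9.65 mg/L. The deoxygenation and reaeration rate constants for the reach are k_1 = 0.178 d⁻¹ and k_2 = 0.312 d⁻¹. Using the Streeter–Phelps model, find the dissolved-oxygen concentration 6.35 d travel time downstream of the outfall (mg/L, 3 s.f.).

Mixed DO = (29.3×9.30 + 5.09×3.41)/(29.3+5.09) = 289.8/34.39 = 8.428 mg/L.
Mixed L₀ = (29.3×1.90 + 5.09×134)/(34.39) = 737.7/34.39 = 21.45 mg/L.
Initial deficit D₀ = C_s − DO₀ = 9.65 − 8.428 = 1.222 mg/L.
D(6.35) = [0.178×21.45/(0.312−0.178)](e^(−0.178×6.35) − e^(−0.312×6.35)) + 1.222 e^(−0.312×6.35)
= 28.50 × (0.3229 − 0.1379) + 1.222 × 0.1379 = 5.441 mg/L.
DO = 9.65 − 5.441 = 4.209 mg/L.

DO ≈ 4.21 mg/L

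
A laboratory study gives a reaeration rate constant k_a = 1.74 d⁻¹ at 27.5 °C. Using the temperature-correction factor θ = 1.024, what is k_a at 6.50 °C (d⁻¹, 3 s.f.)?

k_a(T₂) = k_a(T₁) · θ^(T₂−T₁) = 1.74 × 1.024^(6.50−27.5)
= 1.74 × 1.024^-21.0 = 1.74 × 0.6077 = 1.057 d⁻¹.

k_a ≈ 1.06 d⁻¹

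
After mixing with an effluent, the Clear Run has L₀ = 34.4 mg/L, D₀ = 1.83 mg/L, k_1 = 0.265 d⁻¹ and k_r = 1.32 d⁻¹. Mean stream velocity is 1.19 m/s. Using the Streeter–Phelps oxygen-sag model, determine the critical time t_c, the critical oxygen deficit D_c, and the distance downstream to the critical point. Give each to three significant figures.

t_c ≈ 1.30 d; D_c ≈ 4.90 mg/L; x_c ≈ 133 km

With k_r/k_1 = 4.981 and 1 − D₀(k_r−k_1)/(k_1 L₀) = 0.7882,
t_c = ln(4.981 × 0.7882) / (1.32 − 0.265) = ln(3.926) / 1.055 = 1.368/1.055 = 1.296 d.
D_c = (k_1/k_r) L₀ e^(−k_1 t_c) = (0.265/1.32) × 34.4 × e^(−0.265×1.296) = 0.2008 × 34.4 × 0.7093 = 4.898 mg/L.
x_c = v t_c = 1.19 m/s × 1.296 d × 86400 s/d = 133300 m ≈ 133 km.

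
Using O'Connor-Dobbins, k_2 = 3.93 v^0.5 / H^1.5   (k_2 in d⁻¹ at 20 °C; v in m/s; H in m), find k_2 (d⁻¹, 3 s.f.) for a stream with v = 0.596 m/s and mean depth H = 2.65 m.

k_2 ≈ 0.703 d⁻¹

k_2 = 3.93 × 0.596^0.5 / 2.65^1.5 = 3.93 × 0.7720 / 4.314 = 0.7033 d⁻¹.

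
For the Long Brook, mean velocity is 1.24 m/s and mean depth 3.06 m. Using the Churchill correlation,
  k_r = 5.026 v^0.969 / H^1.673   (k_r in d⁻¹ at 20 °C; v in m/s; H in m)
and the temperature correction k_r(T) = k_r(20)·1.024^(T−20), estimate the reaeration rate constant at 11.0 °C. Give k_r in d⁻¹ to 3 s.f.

k_r(20) = 5.026 × 1.24^0.969 / 3.06^1.673 = 5.026 × 1.232 / 6.495 = 0.9531 d⁻¹.
k_r(11.0) = 0.9531 × 1.024^(11.0−20) = 0.9531 × 0.8078 = 0.7699 d⁻¹.

k_r ≈ 0.770 d⁻¹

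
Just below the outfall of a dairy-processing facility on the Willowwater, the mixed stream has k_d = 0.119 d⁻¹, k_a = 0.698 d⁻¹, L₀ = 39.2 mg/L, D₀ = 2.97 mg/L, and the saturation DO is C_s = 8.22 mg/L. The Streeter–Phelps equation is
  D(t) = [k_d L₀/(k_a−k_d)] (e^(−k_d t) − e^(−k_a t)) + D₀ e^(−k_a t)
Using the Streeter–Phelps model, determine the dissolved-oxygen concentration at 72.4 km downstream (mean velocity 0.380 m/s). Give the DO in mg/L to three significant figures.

Travel time t = x/v = 72.4 km / (0.380 m/s) = 72400 m / 0.380 m/s = 190500 s = 2.205 d.
k_d L₀/(k_a−k_d) = 0.119×39.2/(0.698−0.119) = 4.665/0.5790 = 8.057 mg/L.
e^(−k_d t) = e^(−0.119×2.205) = 0.7692; e^(−k_a t) = e^(−0.698×2.205) = 0.2146.
D = 8.057 × (0.7692 − 0.2146) + 2.97 × 0.2146 = 4.469 + 0.6372 = 5.106 mg/L.
DO = C_s − D = 8.22 − 5.106 = 3.114 mg/L.

DO ≈ 3.11 mg/L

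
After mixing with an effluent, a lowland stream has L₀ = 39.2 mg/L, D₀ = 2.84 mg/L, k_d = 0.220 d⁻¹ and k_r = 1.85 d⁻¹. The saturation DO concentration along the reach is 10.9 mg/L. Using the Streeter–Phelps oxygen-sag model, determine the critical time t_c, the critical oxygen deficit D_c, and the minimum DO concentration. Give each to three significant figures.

t_c ≈ 0.834 d; D_c ≈ 3.88 mg/L; min DO ≈ 7.02 mg/L

With k_r/k_d = 8.409 and 1 − D₀(k_r−k_d)/(k_d L₀) = 0.4632,
t_c = ln(8.409 × 0.4632) / (1.85 − 0.220) = ln(3.895) / 1.630 = 1.360/1.630 = 0.8342 d.
D_c = (k_d/k_r) L₀ e^(−k_d t_c) = (0.220/1.85) × 39.2 × e^(−0.220×0.8342) = 0.1189 × 39.2 × 0.8323 = 3.880 mg/L.
Minimum DO = C_s − D_c = 10.9 − 3.880 = 7.020 mg/L.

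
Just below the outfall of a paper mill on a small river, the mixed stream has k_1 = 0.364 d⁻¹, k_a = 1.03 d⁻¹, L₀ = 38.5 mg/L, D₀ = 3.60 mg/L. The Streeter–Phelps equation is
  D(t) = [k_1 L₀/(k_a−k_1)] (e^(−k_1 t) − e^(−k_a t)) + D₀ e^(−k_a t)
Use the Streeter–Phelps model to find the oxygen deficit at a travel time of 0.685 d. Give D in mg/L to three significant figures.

D ≈ 7.78 mg/L

k_1 L₀/(k_a−k_1) = 0.364×38.5/(1.03−0.364) = 14.01/0.6660 = 21.04 mg/L.
e^(−k_1 t) = e^(−0.364×0.6850) = 0.7793; e^(−k_a t) = e^(−1.03×0.6850) = 0.4938.
D = 21.04 × (0.7793 − 0.4938) + 3.60 × 0.4938 = 6.007 + 1.778 = 7.785 mg/L.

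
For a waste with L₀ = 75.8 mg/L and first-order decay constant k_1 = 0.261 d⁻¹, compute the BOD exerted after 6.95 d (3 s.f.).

y ≈ 63.4 mg/L

y_t = L₀(1 − e^(−k_1 t)) = 75.8 × (1 − e^(−0.261×6.95))
= 75.8 × (1 − 0.1630) = 75.8 × 0.8370 = 63.44 mg/L.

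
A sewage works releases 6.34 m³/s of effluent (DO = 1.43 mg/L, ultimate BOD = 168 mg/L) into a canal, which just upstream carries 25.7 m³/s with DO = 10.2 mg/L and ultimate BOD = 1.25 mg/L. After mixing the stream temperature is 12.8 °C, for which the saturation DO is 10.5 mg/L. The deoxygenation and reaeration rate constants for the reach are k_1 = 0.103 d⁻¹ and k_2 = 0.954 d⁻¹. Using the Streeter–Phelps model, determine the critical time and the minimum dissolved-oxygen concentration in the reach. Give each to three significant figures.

Mixed DO = (25.7×10.2 + 6.34×1.43)/(25.7+6.34) = 271.2/32.04 = 8.465 mg/L.
Mixed L₀ = (25.7×1.25 + 6.34×168)/(32.04) = 1097/32.04 = 34.25 mg/L.
Initial deficit D₀ = C_s − DO₀ = 10.5 − 8.465 = 2.035 mg/L.
t_c = (1/0.8510) ln[(0.954/0.103)(1 − 2.035×0.8510/(0.103×34.25))] = 1.175 × ln(4.714) = 1.822 d.
D_c = (0.103/0.954) × 34.25 × e^(−0.103×1.822) = 0.1080 × 34.25 × 0.8289 = 3.065 mg/L.
Minimum DO = 10.5 − 3.065 = 7.435 mg/L.

t_c ≈ 1.82 d; minimum DO ≈ 7.44 mg/L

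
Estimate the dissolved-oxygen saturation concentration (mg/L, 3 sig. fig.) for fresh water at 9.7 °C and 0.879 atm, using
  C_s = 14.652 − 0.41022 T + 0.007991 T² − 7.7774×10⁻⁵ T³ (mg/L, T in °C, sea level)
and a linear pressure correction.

At sea level: C_s = 14.652 − 0.41022×9.7 + 0.007991×9.7² − 7.7774×10⁻⁵×9.7³ = 11.35 mg/L.
Pressure correction: C_s' = 11.35 × 0.879 = 9.980 mg/L.

C_s ≈ 9.98 mg/L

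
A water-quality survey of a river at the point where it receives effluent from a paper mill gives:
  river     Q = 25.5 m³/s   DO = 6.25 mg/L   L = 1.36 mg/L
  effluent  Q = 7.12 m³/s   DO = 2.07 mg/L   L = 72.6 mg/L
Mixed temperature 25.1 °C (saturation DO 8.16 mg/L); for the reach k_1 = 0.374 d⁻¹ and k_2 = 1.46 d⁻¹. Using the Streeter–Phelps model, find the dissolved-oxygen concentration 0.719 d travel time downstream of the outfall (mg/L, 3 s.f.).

DO ≈ 4.76 mg/L

Mixed DO = (25.5×6.25 + 7.12×2.07)/(25.5+7.12) = 174.1/32.62 = 5.338 mg/L.
Mixed L₀ = (25.5×1.36 + 7.12×72.6)/(32.62) = 551.6/32.62 = 16.91 mg/L.
Initial deficit D₀ = C_s − DO₀ = 8.16 − 5.338 = 2.822 mg/L.
D(0.719) = [0.374×16.91/(1.46−0.374)](e^(−0.374×0.719) − e^(−1.46×0.719)) + 2.822 e^(−1.46×0.719)
= 5.823 × (0.7642 − 0.3500) + 2.822 × 0.3500 = 3.400 mg/L.
DO = 8.16 − 3.400 = 4.760 mg/L.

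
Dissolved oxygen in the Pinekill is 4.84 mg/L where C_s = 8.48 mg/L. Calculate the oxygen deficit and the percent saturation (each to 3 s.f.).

D ≈ 3.64 mg/L; 57.1 % saturation

D = C_s − C = 8.48 − 4.84 = 3.64 mg/L.
% saturation = 4.84/8.48 × 100 = 57.1 %.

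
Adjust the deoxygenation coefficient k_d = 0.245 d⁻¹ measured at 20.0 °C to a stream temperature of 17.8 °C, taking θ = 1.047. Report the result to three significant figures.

k_d ≈ 0.221 d⁻¹

k_d(T₂) = k_d(T₁) · θ^(T₂−T₁) = 0.245 × 1.047^(17.8−20.0)
= 0.245 × 1.047^-2.20 = 0.245 × 0.9039 = 0.2215 d⁻¹.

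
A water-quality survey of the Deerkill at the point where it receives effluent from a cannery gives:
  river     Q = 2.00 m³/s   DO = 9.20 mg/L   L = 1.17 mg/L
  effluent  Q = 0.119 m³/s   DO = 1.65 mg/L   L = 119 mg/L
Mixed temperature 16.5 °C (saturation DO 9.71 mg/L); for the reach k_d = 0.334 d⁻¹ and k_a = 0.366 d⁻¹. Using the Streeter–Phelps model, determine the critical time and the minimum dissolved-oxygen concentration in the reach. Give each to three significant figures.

t_c ≈ 2.50 d; minimum DO ≈ 6.62 mg/L

Mixed DO = (2.00×9.20 + 0.119×1.65)/(2.00+0.119) = 18.60/2.119 = 8.776 mg/L.
Mixed L₀ = (2.00×1.17 + 0.119×119)/(2.119) = 16.50/2.119 = 7.787 mg/L.
Initial deficit D₀ = C_s − DO₀ = 9.71 − 8.776 = 0.9340 mg/L.
t_c = (1/0.03200) ln[(0.366/0.334)(1 − 0.9340×0.03200/(0.334×7.787))] = 31.25 × ln(1.083) = 2.498 d.
D_c = (0.334/0.366) × 7.787 × e^(−0.334×2.498) = 0.9126 × 7.787 × 0.4342 = 3.085 mg/L.
Minimum DO = 9.71 − 3.085 = 6.625 mg/L.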